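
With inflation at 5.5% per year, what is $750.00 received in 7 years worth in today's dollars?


Formula: Real value = nominal / (1 + inflation)^years
Price level: (1 + 0.055)^7 = 1.454679
Real value = $750.00 / 1.454679 = $515.58

$515.58


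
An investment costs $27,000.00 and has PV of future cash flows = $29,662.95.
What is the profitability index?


Formula: PI = PV(cash flows) / initial investment
Substituting: PI = $29,662.95 / $27,000.00
PI = 1.0986

1.0986


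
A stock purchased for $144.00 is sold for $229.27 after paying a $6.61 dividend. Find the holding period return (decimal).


Formula: HPR = (P1 - P0 + D) / P0
Gain: $229.27 - $144.00 + $6.61 = $91.88
HPR = $91.88 / $144.00 = 0.6381

0.6381


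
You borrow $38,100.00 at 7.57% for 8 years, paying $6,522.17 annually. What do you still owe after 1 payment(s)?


Formula: Balance = PV*(1+r)^k - PMT*((1+r)^k - 1)/r
Growth: (1 + 0.0757)^1 = 1.0757
Accumulated factor: ((1+r)^k - 1)/r = 1.0
Balance = $38,100.00 * 1.0757 - $6,522.17 * 1.0
Balance = $34,462.00

$34,462.00


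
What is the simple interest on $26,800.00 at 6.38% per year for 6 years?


Formula: I = P * r * t
Substituting: I = $26,800.00 * 0.0638 * 6
Step: I = $26,800.00 * 0.3828
I = $10,259.04

$10,259.04


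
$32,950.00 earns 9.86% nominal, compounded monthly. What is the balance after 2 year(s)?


Formula: FV = P * (1 + r/m)^(m*t)
Period rate: r/m = 0.0986 / 12 = 0.008217
Total periods: m*t = 12 * 2 = 24
Growth factor: (1 + 0.008217)^24 = 1.217007
FV = $32,950.00 * 1.217007 = $40,100.37

$40,100.37


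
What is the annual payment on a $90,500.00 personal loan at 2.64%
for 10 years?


Formula: PMT = PV * r / (1 - (1+r)^(-n))
Denominator: 1 - (1 + 0.0264)^(-10) = 0.229392
Numerator: $90,500.00 * 0.0264 = 2389.2
PMT = 2389.2 / 0.229392 = $10,415.36

$10,415.36


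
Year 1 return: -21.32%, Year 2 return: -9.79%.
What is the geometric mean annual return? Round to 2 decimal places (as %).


Formula: Geometric mean = ((1+r1)*(1+r2))^(1/2) - 1
Product: (1 + -0.2132) * (1 + -0.0979) = 0.7868 * 0.9021 = 0.709772
Square root: 0.709772^0.5 = 0.84248
Geometric mean = 0.84248 - 1 = -0.15752
As percentage: -15.75%

-15.75%


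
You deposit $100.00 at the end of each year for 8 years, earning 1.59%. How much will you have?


Formula: FV = PMT * ((1+r)^n - 1) / r
Growth factor: (1 + 0.0159)^8 = 1.134508
Numerator: 1.134508 - 1 = 0.134508
FV = $100.00 * 0.134508 / 0.0159 = $845.96

$845.96


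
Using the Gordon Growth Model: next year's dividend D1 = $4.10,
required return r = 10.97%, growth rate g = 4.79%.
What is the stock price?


Formula: P = D1 / (r - g)
Spread: r - g = 0.1097 - 0.0479 = 0.0618
Substituting: P = $4.10 / 0.0618
P = $66.34

$66.34


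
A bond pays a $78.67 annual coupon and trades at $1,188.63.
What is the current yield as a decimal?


Formula: Current yield = annual coupon / price
Substituting: CY = $78.67 / $1,188.63
CY = 0.066185

0.066185


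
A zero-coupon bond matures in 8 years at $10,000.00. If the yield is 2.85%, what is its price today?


Formula: Price = FV / (1 + r)^n
Substituting: Price = $10,000.00 / (1 + 0.0285)^8
Discount factor: (1.0285)^8 = 1.252087
Price = $10,000.00 / 1.252087 = $7,986.67

$7,986.67


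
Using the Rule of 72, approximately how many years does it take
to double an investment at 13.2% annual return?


Formula: Years ≈ 72 / r
Substituting: Years ≈ 72 / 13.2
Years ≈ 5.5

5.5 years


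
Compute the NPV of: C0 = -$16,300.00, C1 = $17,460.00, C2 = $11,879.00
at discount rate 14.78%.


Formula: NPV = C0 + C1/(1+r) + C2/(1+r)^2
Discount C1: $17,460.00 / (1 + 0.1478) = $15,211.71
Discount C2: $11,879.00 / (1 + 0.1478)^2 = $9,016.70
NPV = -$16,300.00 + $15,211.71 + $9,016.70 = $7,928.41

$7,928.41


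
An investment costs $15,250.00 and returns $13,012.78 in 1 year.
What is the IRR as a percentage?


Formula: IRR = C1/C0 - 1
Substituting: IRR = $13,012.78 / $15,250.00 - 1
Ratio: 0.853297 - 1 = -0.146703
IRR = -14.6703%

-14.6703%


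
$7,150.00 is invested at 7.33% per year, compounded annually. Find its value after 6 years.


Formula: FV = P * (1 + r)^n
Substituting: FV = $7,150.00 * (1 + 0.0733)^6
Growth factor: (1.0733)^6 = 1.528716
FV = $7,150.00 * 1.528716 = $10,930.32

$10,930.32


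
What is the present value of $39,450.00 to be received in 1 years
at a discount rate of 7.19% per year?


Formula: PV = FV / (1 + r)^n
Substituting: PV = $39,450.00 / (1 + 0.0719)^1
Discount factor: (1.0719)^1 = 1.0719
PV = $39,450.00 / 1.0719 = $36,803.81

$36,803.81


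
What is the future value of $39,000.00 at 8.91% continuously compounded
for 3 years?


Formula: FV = P * e^(r*t)
Exponent: r*t = 0.0891 * 3 = 0.2673
e^(0.2673) = 1.306432
FV = $39,000.00 * 1.306432 = $50,950.86

$50,950.86


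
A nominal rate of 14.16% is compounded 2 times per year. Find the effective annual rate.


Formula: EAR = (1 + r/m)^m - 1
Period rate: r/m = 0.1416 / 2 = 0.0708
Compounding: (1 + 0.0708)^2 = 1.146613
EAR = 1.146613 - 1 = 0.146613

0.146613


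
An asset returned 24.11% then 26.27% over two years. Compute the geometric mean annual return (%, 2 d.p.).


Formula: Geometric mean = ((1+r1)*(1+r2))^(1/2) - 1
Product: (1 + 0.2411) * (1 + 0.2627) = 1.2411 * 1.2627 = 1.567137
Square root: 1.567137^0.5 = 1.251853
Geometric mean = 1.251853 - 1 = 0.251853
As percentage: 25.19%

25.19%


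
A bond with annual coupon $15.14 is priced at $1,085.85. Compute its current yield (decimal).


Formula: Current yield = annual coupon / price
Substituting: CY = $15.14 / $1,085.85
CY = 0.013943

0.013943


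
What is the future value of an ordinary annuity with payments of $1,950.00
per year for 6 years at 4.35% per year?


Formula: FV = PMT * ((1+r)^n - 1) / r
Growth factor: (1 + 0.0435)^6 = 1.291085
Numerator: 1.291085 - 1 = 0.291085
FV = $1,950.00 * 0.291085 / 0.0435 = $13,048.62

$13,048.62


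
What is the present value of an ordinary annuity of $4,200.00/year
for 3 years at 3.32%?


Formula: PV = PMT * (1 - (1+r)^(-n)) / r
Discount factor: (1 + 0.0332)^(-3) = 0.906665
Bracket: 1 - 0.906665 = 0.093335
PV = $4,200.00 * 0.093335 / 0.0332 = $11,807.45

$11,807.45


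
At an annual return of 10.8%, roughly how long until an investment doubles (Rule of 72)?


Formula: Years ≈ 72 / r
Substituting: Years ≈ 72 / 10.8
Years ≈ 6.7

6.7 years


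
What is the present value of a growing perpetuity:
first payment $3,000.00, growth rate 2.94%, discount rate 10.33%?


Formula: PV = C / (r - g)
Spread: r - g = 0.1033 - 0.0294 = 0.0739
Substituting: PV = $3,000.00 / 0.0739
PV = $40,595.40

$40,595.40


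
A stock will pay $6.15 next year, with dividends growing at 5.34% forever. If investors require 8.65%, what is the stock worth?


Formula: P = D1 / (r - g)
Spread: r - g = 0.0865 - 0.0534 = 0.0331
Substituting: P = $6.15 / 0.0331
P = $185.80

$185.80


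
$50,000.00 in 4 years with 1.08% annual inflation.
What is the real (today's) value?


Formula: Real value = nominal / (1 + inflation)^years
Price level: (1 + 0.0108)^4 = 1.043905
Real value = $50,000.00 / 1.043905 = $47,897.08

$47,897.08


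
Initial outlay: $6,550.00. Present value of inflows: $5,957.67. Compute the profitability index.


Formula: PI = PV(cash flows) / initial investment
Substituting: PI = $5,957.67 / $6,550.00
PI = 0.9096

0.9096


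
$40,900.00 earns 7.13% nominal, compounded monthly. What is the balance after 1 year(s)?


Formula: FV = P * (1 + r/m)^(m*t)
Period rate: r/m = 0.0713 / 12 = 0.005942
Total periods: m*t = 12 * 1 = 12
Growth factor: (1 + 0.005942)^12 = 1.073677
FV = $40,900.00 * 1.073677 = $43,913.38

$43,913.38


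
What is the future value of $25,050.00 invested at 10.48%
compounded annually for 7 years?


Formula: FV = P * (1 + r)^n
Substituting: FV = $25,050.00 * (1 + 0.1048)^7
Growth factor: (1.1048)^7 = 2.009026
FV = $25,050.00 * 2.009026 = $50,326.11

$50,326.11


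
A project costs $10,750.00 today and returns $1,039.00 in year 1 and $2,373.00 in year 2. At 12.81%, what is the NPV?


Formula: NPV = C0 + C1/(1+r) + C2/(1+r)^2
Discount C1: $1,039.00 / (1 + 0.1281) = $921.02
Discount C2: $2,373.00 / (1 + 0.1281)^2 = $1,864.67
NPV = -$10,750.00 + $921.02 + $1,864.67 = -$7,964.31

-$7,964.31


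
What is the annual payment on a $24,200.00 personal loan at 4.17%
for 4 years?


Formula: PMT = PV * r / (1 - (1+r)^(-n))
Denominator: 1 - (1 + 0.0417)^(-4) = 0.150762
Numerator: $24,200.00 * 0.0417 = 1009.14
PMT = 1009.14 / 0.150762 = $6,693.59

$6,693.59


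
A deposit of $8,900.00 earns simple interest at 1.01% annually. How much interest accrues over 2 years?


Formula: I = P * r * t
Substituting: I = $8,900.00 * 0.0101 * 2
Step: I = $8,900.00 * 0.0202
I = $179.78

$179.78


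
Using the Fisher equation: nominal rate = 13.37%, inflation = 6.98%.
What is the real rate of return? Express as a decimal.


Formula: (1 + r_real) = (1 + r_nom) / (1 + inflation)
Substituting: (1 + r_real) = 1.1337 / 1.0698
(1 + r_real) = 1.059731
r_real = 1.059731 - 1 = 0.059731

0.059731


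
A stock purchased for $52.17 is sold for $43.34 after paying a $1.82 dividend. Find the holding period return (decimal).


Formula: HPR = (P1 - P0 + D) / P0
Gain: $43.34 - $52.17 + $1.82 = -$7.01
HPR = -$7.01 / $52.17 = -0.1344

-0.1344


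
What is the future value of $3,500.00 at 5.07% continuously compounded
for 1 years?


Formula: FV = P * e^(r*t)
Exponent: r*t = 0.0507 * 1 = 0.0507
e^(0.0507) = 1.052007
FV = $3,500.00 * 1.052007 = $3,682.03

$3,682.03


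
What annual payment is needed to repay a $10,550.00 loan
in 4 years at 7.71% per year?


Formula: PMT = PV * r / (1 - (1+r)^(-n))
Denominator: 1 - (1 + 0.0771)^(-4) = 0.257022
Numerator: $10,550.00 * 0.0771 = 813.405
PMT = 813.405 / 0.257022 = $3,164.73

$3,164.73


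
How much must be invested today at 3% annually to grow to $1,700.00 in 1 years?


Formula: PV = FV / (1 + r)^n
Substituting: PV = $1,700.00 / (1 + 0.03)^1
Discount factor: (1.03)^1 = 1.03
PV = $1,700.00 / 1.03 = $1,650.49

$1,650.49


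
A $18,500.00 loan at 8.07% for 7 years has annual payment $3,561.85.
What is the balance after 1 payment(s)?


Formula: Balance = PV*(1+r)^k - PMT*((1+r)^k - 1)/r
Growth: (1 + 0.0807)^1 = 1.0807
Accumulated factor: ((1+r)^k - 1)/r = 1.0
Balance = $18,500.00 * 1.0807 - $3,561.85 * 1.0
Balance = $16,431.10

$16,431.10


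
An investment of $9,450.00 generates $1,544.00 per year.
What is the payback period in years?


Formula: Payback = investment / annual cash flow
Substituting: Payback = $9,450.00 / $1,544.00
Payback = 6.1205 years

6.1205 years


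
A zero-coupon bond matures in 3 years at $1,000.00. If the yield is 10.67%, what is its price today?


Formula: Price = FV / (1 + r)^n
Substituting: Price = $1,000.00 / (1 + 0.1067)^3
Discount factor: (1.1067)^3 = 1.355469
Price = $1,000.00 / 1.355469 = $737.75

$737.75


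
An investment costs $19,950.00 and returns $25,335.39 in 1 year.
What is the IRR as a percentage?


Formula: IRR = C1/C0 - 1
Substituting: IRR = $25,335.39 / $19,950.00 - 1
Ratio: 1.269944 - 1 = 0.269944
IRR = 26.9944%

26.9944%


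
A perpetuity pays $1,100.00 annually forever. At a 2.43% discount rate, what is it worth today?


Formula: PV = C / r
Substituting: PV = $1,100.00 / 0.0243
PV = $45,267.49

$45,267.49


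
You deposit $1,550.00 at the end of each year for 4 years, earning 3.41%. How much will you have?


Formula: FV = PMT * ((1+r)^n - 1) / r
Growth factor: (1 + 0.0341)^4 = 1.143537
Numerator: 1.143537 - 1 = 0.143537
FV = $1,550.00 * 0.143537 / 0.0341 = $6,524.40

$6,524.40


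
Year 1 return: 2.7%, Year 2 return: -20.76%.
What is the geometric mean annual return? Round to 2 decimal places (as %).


Formula: Geometric mean = ((1+r1)*(1+r2))^(1/2) - 1
Product: (1 + 0.027) * (1 + -0.2076) = 1.027 * 0.7924 = 0.813795
Square root: 0.813795^0.5 = 0.902106
Geometric mean = 0.902106 - 1 = -0.097894
As percentage: -9.79%

-9.79%


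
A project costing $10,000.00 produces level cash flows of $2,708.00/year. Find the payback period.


Formula: Payback = investment / annual cash flow
Substituting: Payback = $10,000.00 / $2,708.00
Payback = 3.6928 years

3.6928 years


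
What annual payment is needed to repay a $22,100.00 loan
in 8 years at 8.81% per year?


Formula: PMT = PV * r / (1 - (1+r)^(-n))
Denominator: 1 - (1 + 0.0881)^(-8) = 0.49108
Numerator: $22,100.00 * 0.0881 = 1947.01
PMT = 1947.01 / 0.49108 = $3,964.75

$3,964.75


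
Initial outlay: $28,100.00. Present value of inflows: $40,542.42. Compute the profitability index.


Formula: PI = PV(cash flows) / initial investment
Substituting: PI = $40,542.42 / $28,100.00
PI = 1.4428

1.4428


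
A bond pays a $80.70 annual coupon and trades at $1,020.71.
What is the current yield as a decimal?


Formula: Current yield = annual coupon / price
Substituting: CY = $80.70 / $1,020.71
CY = 0.079063

0.079063


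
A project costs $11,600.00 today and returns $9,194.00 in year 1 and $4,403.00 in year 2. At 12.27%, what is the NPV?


Formula: NPV = C0 + C1/(1+r) + C2/(1+r)^2
Discount C1: $9,194.00 / (1 + 0.1227) = $8,189.19
Discount C2: $4,403.00 / (1 + 0.1227)^2 = $3,493.18
NPV = -$11,600.00 + $8,189.19 + $3,493.18 = $82.37

$82.37


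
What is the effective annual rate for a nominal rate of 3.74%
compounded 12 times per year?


Formula: EAR = (1 + r/m)^m - 1
Period rate: r/m = 0.0374 / 12 = 0.003117
Compounding: (1 + 0.003117)^12 = 1.038048
EAR = 1.038048 - 1 = 0.038048

0.038048


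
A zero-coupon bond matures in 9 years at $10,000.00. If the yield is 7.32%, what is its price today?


Formula: Price = FV / (1 + r)^n
Substituting: Price = $10,000.00 / (1 + 0.0732)^9
Discount factor: (1.0732)^9 = 1.888539
Price = $10,000.00 / 1.888539 = $5,295.10

$5,295.10


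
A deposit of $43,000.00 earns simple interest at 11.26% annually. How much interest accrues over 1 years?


Formula: I = P * r * t
Substituting: I = $43,000.00 * 0.1126 * 1
Step: I = $43,000.00 * 0.1126
I = $4,841.80

$4,841.80


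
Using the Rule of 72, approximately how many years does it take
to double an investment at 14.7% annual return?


Formula: Years ≈ 72 / r
Substituting: Years ≈ 72 / 14.7
Years ≈ 4.9

4.9 years


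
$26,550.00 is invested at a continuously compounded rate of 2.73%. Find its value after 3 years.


Formula: FV = P * e^(r*t)
Exponent: r*t = 0.0273 * 3 = 0.0819
e^(0.0819) = 1.085347
FV = $26,550.00 * 1.085347 = $28,815.97

$28,815.97


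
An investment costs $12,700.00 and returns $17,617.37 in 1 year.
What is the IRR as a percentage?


Formula: IRR = C1/C0 - 1
Substituting: IRR = $17,617.37 / $12,700.00 - 1
Ratio: 1.387194 - 1 = 0.387194
IRR = 38.7194%

38.7194%


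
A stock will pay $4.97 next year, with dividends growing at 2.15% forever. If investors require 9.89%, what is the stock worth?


Formula: P = D1 / (r - g)
Spread: r - g = 0.0989 - 0.0215 = 0.0774
Substituting: P = $4.97 / 0.0774
P = $64.21

$64.21


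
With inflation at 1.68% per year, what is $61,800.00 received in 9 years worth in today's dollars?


Formula: Real value = nominal / (1 + inflation)^years
Price level: (1 + 0.0168)^9 = 1.161769
Real value = $61,800.00 / 1.161769 = $53,194.73

$53,194.73


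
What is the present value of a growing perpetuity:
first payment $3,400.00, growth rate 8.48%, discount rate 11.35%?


Formula: PV = C / (r - g)
Spread: r - g = 0.1135 - 0.0848 = 0.0287
Substituting: PV = $3,400.00 / 0.0287
PV = $118,466.90

$118,466.90


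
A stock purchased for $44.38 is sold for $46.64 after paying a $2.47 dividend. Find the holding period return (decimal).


Formula: HPR = (P1 - P0 + D) / P0
Gain: $46.64 - $44.38 + $2.47 = $4.73
HPR = $4.73 / $44.38 = 0.1066

0.1066


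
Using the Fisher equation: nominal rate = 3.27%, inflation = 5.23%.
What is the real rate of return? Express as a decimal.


Formula: (1 + r_real) = (1 + r_nom) / (1 + inflation)
Substituting: (1 + r_real) = 1.0327 / 1.0523
(1 + r_real) = 0.981374
r_real = 0.981374 - 1 = -0.018626

-0.018626


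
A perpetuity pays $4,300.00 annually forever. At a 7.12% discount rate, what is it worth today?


Formula: PV = C / r
Substituting: PV = $4,300.00 / 0.0712
PV = $60,393.26

$60,393.26


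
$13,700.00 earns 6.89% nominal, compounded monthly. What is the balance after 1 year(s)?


Formula: FV = P * (1 + r/m)^(m*t)
Period rate: r/m = 0.0689 / 12 = 0.005742
Total periods: m*t = 12 * 1 = 12
Growth factor: (1 + 0.005742)^12 = 1.071118
FV = $13,700.00 * 1.071118 = $14,674.32

$14,674.32


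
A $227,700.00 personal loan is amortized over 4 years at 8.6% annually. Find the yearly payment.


Formula: PMT = PV * r / (1 - (1+r)^(-n))
Denominator: 1 - (1 + 0.086)^(-4) = 0.28108
Numerator: $227,700.00 * 0.086 = 19582.2
PMT = 19582.2 / 0.28108 = $69,667.76

$69,667.76


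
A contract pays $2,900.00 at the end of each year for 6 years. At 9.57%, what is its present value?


Formula: PV = PMT * (1 - (1+r)^(-n)) / r
Discount factor: (1 + 0.0957)^(-6) = 0.577896
Bracket: 1 - 0.577896 = 0.422104
PV = $2,900.00 * 0.422104 / 0.0957 = $12,791.02

$12,791.02


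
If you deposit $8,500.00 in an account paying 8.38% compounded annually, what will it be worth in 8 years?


Formula: FV = P * (1 + r)^n
Substituting: FV = $8,500.00 * (1 + 0.0838)^8
Growth factor: (1.0838)^8 = 1.903677
FV = $8,500.00 * 1.903677 = $16,181.25

$16,181.25


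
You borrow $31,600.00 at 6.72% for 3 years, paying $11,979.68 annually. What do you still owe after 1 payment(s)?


Formula: Balance = PV*(1+r)^k - PMT*((1+r)^k - 1)/r
Growth: (1 + 0.0672)^1 = 1.0672
Accumulated factor: ((1+r)^k - 1)/r = 1.0
Balance = $31,600.00 * 1.0672 - $11,979.68 * 1.0
Balance = $21,743.84

$21,743.84


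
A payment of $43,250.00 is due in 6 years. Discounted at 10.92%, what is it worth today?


Formula: PV = FV / (1 + r)^n
Substituting: PV = $43,250.00 / (1 + 0.1092)^6
Discount factor: (1.1092)^6 = 1.862341
PV = $43,250.00 / 1.862341 = $23,223.46

$23,223.46


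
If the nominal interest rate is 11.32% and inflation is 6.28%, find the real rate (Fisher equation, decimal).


Formula: (1 + r_real) = (1 + r_nom) / (1 + inflation)
Substituting: (1 + r_real) = 1.1132 / 1.0628
(1 + r_real) = 1.047422
r_real = 1.047422 - 1 = 0.047422

0.047422


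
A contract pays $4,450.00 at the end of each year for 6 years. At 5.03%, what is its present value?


Formula: PV = PMT * (1 - (1+r)^(-n)) / r
Discount factor: (1 + 0.0503)^(-6) = 0.744937
Bracket: 1 - 0.744937 = 0.255063
PV = $4,450.00 * 0.255063 / 0.0503 = $22,565.18

$22,565.18


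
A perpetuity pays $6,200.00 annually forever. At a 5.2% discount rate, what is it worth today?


Formula: PV = C / r
Substituting: PV = $6,200.00 / 0.052
PV = $119,230.77

$119,230.77


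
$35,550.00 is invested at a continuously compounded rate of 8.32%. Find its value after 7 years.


Formula: FV = P * e^(r*t)
Exponent: r*t = 0.0832 * 7 = 0.5824
e^(0.5824) = 1.79033
FV = $35,550.00 * 1.79033 = $63,646.23

$63,646.23


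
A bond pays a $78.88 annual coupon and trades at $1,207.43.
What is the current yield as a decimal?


Formula: Current yield = annual coupon / price
Substituting: CY = $78.88 / $1,207.43
CY = 0.065329

0.065329


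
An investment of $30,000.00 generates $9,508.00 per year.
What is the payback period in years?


Formula: Payback = investment / annual cash flow
Substituting: Payback = $30,000.00 / $9,508.00
Payback = 3.1552 years

3.1552 years


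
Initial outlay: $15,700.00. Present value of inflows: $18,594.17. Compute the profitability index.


Formula: PI = PV(cash flows) / initial investment
Substituting: PI = $18,594.17 / $15,700.00
PI = 1.1843

1.1843


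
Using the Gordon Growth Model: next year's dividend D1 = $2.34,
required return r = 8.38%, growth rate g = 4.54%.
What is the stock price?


Formula: P = D1 / (r - g)
Spread: r - g = 0.0838 - 0.0454 = 0.0384
Substituting: P = $2.34 / 0.0384
P = $60.94

$60.94


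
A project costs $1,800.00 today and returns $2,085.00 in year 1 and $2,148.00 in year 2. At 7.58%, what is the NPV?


Formula: NPV = C0 + C1/(1+r) + C2/(1+r)^2
Discount C1: $2,085.00 / (1 + 0.0758) = $1,938.09
Discount C2: $2,148.00 / (1 + 0.0758)^2 = $1,855.97
NPV = -$1,800.00 + $1,938.09 + $1,855.97 = $1,994.06

$1,994.06


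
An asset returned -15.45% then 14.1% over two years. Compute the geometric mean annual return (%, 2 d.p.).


Formula: Geometric mean = ((1+r1)*(1+r2))^(1/2) - 1
Product: (1 + -0.1545) * (1 + 0.141) = 0.8455 * 1.141 = 0.964715
Square root: 0.964715^0.5 = 0.982199
Geometric mean = 0.982199 - 1 = -0.017801
As percentage: -1.78%

-1.78%


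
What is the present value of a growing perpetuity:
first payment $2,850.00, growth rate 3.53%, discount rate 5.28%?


Formula: PV = C / (r - g)
Spread: r - g = 0.0528 - 0.0353 = 0.0175
Substituting: PV = $2,850.00 / 0.0175
PV = $162,857.14

$162,857.14


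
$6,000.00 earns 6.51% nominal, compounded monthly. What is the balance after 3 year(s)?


Formula: FV = P * (1 + r/m)^(m*t)
Period rate: r/m = 0.0651 / 12 = 0.005425
Total periods: m*t = 12 * 3 = 36
Growth factor: (1 + 0.005425)^36 = 1.215034
FV = $6,000.00 * 1.215034 = $7,290.20

$7,290.20


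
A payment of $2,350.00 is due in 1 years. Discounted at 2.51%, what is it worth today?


Formula: PV = FV / (1 + r)^n
Substituting: PV = $2,350.00 / (1 + 0.0251)^1
Discount factor: (1.0251)^1 = 1.0251
PV = $2,350.00 / 1.0251 = $2,292.46

$2,292.46


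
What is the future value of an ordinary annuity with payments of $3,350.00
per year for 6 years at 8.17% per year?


Formula: FV = PMT * ((1+r)^n - 1) / r
Growth factor: (1 + 0.0817)^6 = 1.601921
Numerator: 1.601921 - 1 = 0.601921
FV = $3,350.00 * 0.601921 / 0.0817 = $24,680.95

$24,680.95


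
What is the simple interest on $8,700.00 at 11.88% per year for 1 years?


Formula: I = P * r * t
Substituting: I = $8,700.00 * 0.1188 * 1
Step: I = $8,700.00 * 0.1188
I = $1,033.56

$1,033.56


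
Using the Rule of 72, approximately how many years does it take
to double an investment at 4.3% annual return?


Formula: Years ≈ 72 / r
Substituting: Years ≈ 72 / 4.3
Years ≈ 16.7

16.7 years


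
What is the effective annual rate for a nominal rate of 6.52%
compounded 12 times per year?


Formula: EAR = (1 + r/m)^m - 1
Period rate: r/m = 0.0652 / 12 = 0.005433
Compounding: (1 + 0.005433)^12 = 1.067184
EAR = 1.067184 - 1 = 0.067184

0.067184


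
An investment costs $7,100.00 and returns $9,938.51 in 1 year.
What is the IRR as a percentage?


Formula: IRR = C1/C0 - 1
Substituting: IRR = $9,938.51 / $7,100.00 - 1
Ratio: 1.39979 - 1 = 0.39979
IRR = 39.979%

39.979%


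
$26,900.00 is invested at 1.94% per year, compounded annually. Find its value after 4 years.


Formula: FV = P * (1 + r)^n
Substituting: FV = $26,900.00 * (1 + 0.0194)^4
Growth factor: (1.0194)^4 = 1.079888
FV = $26,900.00 * 1.079888 = $29,048.97

$29,048.97


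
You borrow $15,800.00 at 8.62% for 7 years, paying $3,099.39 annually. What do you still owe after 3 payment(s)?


Formula: Balance = PV*(1+r)^k - PMT*((1+r)^k - 1)/r
Growth: (1 + 0.0862)^3 = 1.281532
Accumulated factor: ((1+r)^k - 1)/r = 3.26603
Balance = $15,800.00 * 1.281532 - $3,099.39 * 3.26603
Balance = $10,125.50

$10,125.50


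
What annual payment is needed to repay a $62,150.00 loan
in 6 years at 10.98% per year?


Formula: PMT = PV * r / (1 - (1+r)^(-n))
Denominator: 1 - (1 + 0.1098)^(-6) = 0.464781
Numerator: $62,150.00 * 0.1098 = 6824.07
PMT = 6824.07 / 0.464781 = $14,682.34

$14,682.34


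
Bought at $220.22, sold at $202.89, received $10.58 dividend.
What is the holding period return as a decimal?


Formula: HPR = (P1 - P0 + D) / P0
Gain: $202.89 - $220.22 + $10.58 = -$6.75
HPR = -$6.75 / $220.22 = -0.0307

-0.0307


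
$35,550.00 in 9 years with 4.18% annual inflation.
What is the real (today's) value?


Formula: Real value = nominal / (1 + inflation)^years
Price level: (1 + 0.0418)^9 = 1.445637
Real value = $35,550.00 / 1.445637 = $24,591.24

$24,591.24


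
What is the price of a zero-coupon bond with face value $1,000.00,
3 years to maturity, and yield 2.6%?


Formula: Price = FV / (1 + r)^n
Substituting: Price = $1,000.00 / (1 + 0.026)^3
Discount factor: (1.026)^3 = 1.080046
Price = $1,000.00 / 1.080046 = $925.89

$925.89


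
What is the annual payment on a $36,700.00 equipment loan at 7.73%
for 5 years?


Formula: PMT = PV * r / (1 - (1+r)^(-n))
Denominator: 1 - (1 + 0.0773)^(-5) = 0.310845
Numerator: $36,700.00 * 0.0773 = 2836.91
PMT = 2836.91 / 0.310845 = $9,126.44

$9,126.44


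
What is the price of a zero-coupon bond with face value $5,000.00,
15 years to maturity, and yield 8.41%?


Formula: Price = FV / (1 + r)^n
Substituting: Price = $5,000.00 / (1 + 0.0841)^15
Discount factor: (1.0841)^15 = 3.357687
Price = $5,000.00 / 3.357687 = $1,489.12

$1,489.12


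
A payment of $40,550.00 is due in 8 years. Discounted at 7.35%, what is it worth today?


Formula: PV = FV / (1 + r)^n
Substituting: PV = $40,550.00 / (1 + 0.0735)^8
Discount factor: (1.0735)^8 = 1.763666
PV = $40,550.00 / 1.763666 = $22,991.88

$22,991.88


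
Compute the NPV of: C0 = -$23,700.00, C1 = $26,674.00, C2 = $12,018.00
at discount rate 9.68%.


Formula: NPV = C0 + C1/(1+r) + C2/(1+r)^2
Discount C1: $26,674.00 / (1 + 0.0968) = $24,319.84
Discount C2: $12,018.00 / (1 + 0.0968)^2 = $9,990.27
NPV = -$23,700.00 + $24,319.84 + $9,990.27 = $10,610.11

$10,610.11


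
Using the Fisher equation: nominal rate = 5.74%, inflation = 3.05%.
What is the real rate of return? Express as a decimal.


Formula: (1 + r_real) = (1 + r_nom) / (1 + inflation)
Substituting: (1 + r_real) = 1.0574 / 1.0305
(1 + r_real) = 1.026104
r_real = 1.026104 - 1 = 0.026104

0.026104


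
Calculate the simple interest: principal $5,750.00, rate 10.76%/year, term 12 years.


Formula: I = P * r * t
Substituting: I = $5,750.00 * 0.1076 * 12
Step: I = $5,750.00 * 1.2912
I = $7,424.40

$7,424.40


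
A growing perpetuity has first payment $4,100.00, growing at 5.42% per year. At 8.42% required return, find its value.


Formula: PV = C / (r - g)
Spread: r - g = 0.0842 - 0.0542 = 0.03
Substituting: PV = $4,100.00 / 0.03
PV = $136,666.67

$136,666.67


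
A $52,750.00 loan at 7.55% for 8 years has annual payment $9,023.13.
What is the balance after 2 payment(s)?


Formula: Balance = PV*(1+r)^k - PMT*((1+r)^k - 1)/r
Growth: (1 + 0.0755)^2 = 1.1567
Accumulated factor: ((1+r)^k - 1)/r = 2.0755
Balance = $52,750.00 * 1.1567 - $9,023.13 * 2.0755
Balance = $42,288.43

$42,288.43


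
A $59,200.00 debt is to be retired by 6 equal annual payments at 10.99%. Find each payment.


Formula: PMT = PV * r / (1 - (1+r)^(-n))
Denominator: 1 - (1 + 0.1099)^(-6) = 0.46507
Numerator: $59,200.00 * 0.1099 = 6506.08
PMT = 6506.08 / 0.46507 = $13,989.46

$13,989.46


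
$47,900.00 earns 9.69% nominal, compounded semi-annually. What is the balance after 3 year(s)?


Formula: FV = P * (1 + r/m)^(m*t)
Period rate: r/m = 0.0969 / 2 = 0.04845
Total periods: m*t = 2 * 3 = 6
Growth factor: (1 + 0.04845)^6 = 1.32827
FV = $47,900.00 * 1.32827 = $63,624.13

$63,624.13


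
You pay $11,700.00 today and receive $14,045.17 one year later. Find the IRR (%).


Formula: IRR = C1/C0 - 1
Substituting: IRR = $14,045.17 / $11,700.00 - 1
Ratio: 1.200442 - 1 = 0.200442
IRR = 20.0442%

20.0442%


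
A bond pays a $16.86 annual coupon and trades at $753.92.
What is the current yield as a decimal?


Formula: Current yield = annual coupon / price
Substituting: CY = $16.86 / $753.92
CY = 0.022363

0.022363


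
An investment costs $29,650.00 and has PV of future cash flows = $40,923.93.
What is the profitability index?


Formula: PI = PV(cash flows) / initial investment
Substituting: PI = $40,923.93 / $29,650.00
PI = 1.3802

1.3802


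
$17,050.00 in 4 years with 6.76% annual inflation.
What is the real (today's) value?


Formula: Real value = nominal / (1 + inflation)^years
Price level: (1 + 0.0676)^4 = 1.299075
Real value = $17,050.00 / 1.299075 = $13,124.72

$13,124.72


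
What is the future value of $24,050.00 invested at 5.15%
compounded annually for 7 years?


Formula: FV = P * (1 + r)^n
Substituting: FV = $24,050.00 * (1 + 0.0515)^7
Growth factor: (1.0515)^7 = 1.421232
FV = $24,050.00 * 1.421232 = $34,180.63

$34,180.63


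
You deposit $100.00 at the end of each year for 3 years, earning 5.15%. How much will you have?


Formula: FV = PMT * ((1+r)^n - 1) / r
Growth factor: (1 + 0.0515)^3 = 1.162593
Numerator: 1.162593 - 1 = 0.162593
FV = $100.00 * 0.162593 / 0.0515 = $315.72

$315.72


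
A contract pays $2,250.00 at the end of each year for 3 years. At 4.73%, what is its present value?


Formula: PV = PMT * (1 - (1+r)^(-n)) / r
Discount factor: (1 + 0.0473)^(-3) = 0.870536
Bracket: 1 - 0.870536 = 0.129464
PV = $2,250.00 * 0.129464 / 0.0473 = $6,158.44

$6,158.44


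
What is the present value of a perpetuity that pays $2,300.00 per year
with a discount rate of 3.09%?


Formula: PV = C / r
Substituting: PV = $2,300.00 / 0.0309
PV = $74,433.66

$74,433.66


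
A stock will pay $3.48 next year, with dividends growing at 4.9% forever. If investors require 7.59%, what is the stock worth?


Formula: P = D1 / (r - g)
Spread: r - g = 0.0759 - 0.049 = 0.0269
Substituting: P = $3.48 / 0.0269
P = $129.37

$129.37


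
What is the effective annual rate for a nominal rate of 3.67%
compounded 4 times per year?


Formula: EAR = (1 + r/m)^m - 1
Period rate: r/m = 0.0367 / 4 = 0.009175
Compounding: (1 + 0.009175)^4 = 1.037208
EAR = 1.037208 - 1 = 0.037208

0.037208


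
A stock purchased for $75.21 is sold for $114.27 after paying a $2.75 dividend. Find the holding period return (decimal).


Formula: HPR = (P1 - P0 + D) / P0
Gain: $114.27 - $75.21 + $2.75 = $41.81
HPR = $41.81 / $75.21 = 0.5559

0.5559


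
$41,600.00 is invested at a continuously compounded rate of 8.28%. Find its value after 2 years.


Formula: FV = P * e^(r*t)
Exponent: r*t = 0.0828 * 2 = 0.1656
e^(0.1656) = 1.180101
FV = $41,600.00 * 1.180101 = $49,092.20

$49,092.20


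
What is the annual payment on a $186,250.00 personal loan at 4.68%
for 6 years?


Formula: PMT = PV * r / (1 - (1+r)^(-n))
Denominator: 1 - (1 + 0.0468)^(-6) = 0.239993
Numerator: $186,250.00 * 0.0468 = 8716.5
PMT = 8716.5 / 0.239993 = $36,319.84

$36,319.84


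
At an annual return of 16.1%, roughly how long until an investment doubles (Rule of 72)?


Formula: Years ≈ 72 / r
Substituting: Years ≈ 72 / 16.1
Years ≈ 4.5

4.5 years


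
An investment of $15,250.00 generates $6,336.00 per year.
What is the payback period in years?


Formula: Payback = investment / annual cash flow
Substituting: Payback = $15,250.00 / $6,336.00
Payback = 2.4069 years

2.4069 years


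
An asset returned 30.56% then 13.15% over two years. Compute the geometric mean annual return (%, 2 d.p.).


Formula: Geometric mean = ((1+r1)*(1+r2))^(1/2) - 1
Product: (1 + 0.3056) * (1 + 0.1315) = 1.3056 * 1.1315 = 1.477286
Square root: 1.477286^0.5 = 1.215437
Geometric mean = 1.215437 - 1 = 0.215437
As percentage: 21.54%

21.54%


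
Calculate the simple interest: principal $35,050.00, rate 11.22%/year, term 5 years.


Formula: I = P * r * t
Substituting: I = $35,050.00 * 0.1122 * 5
Step: I = $35,050.00 * 0.561
I = $19,663.05

$19,663.05


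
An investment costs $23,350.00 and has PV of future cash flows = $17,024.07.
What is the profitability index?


Formula: PI = PV(cash flows) / initial investment
Substituting: PI = $17,024.07 / $23,350.00
PI = 0.7291

0.7291


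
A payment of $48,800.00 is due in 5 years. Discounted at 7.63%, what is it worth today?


Formula: PV = FV / (1 + r)^n
Substituting: PV = $48,800.00 / (1 + 0.0763)^5
Discount factor: (1.0763)^5 = 1.444331
PV = $48,800.00 / 1.444331 = $33,787.27

$33,787.27


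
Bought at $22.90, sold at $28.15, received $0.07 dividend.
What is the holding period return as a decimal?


Formula: HPR = (P1 - P0 + D) / P0
Gain: $28.15 - $22.90 + $0.07 = $5.32
HPR = $5.32 / $22.90 = 0.2323

0.2323


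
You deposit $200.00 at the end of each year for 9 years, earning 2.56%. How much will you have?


Formula: FV = PMT * ((1+r)^n - 1) / r
Growth factor: (1 + 0.0256)^9 = 1.255458
Numerator: 1.255458 - 1 = 0.255458
FV = $200.00 * 0.255458 / 0.0256 = $1,995.76

$1,995.76


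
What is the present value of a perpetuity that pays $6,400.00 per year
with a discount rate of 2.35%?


Formula: PV = C / r
Substituting: PV = $6,400.00 / 0.0235
PV = $272,340.43

$272,340.43


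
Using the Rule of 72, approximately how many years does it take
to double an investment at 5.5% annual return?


Formula: Years ≈ 72 / r
Substituting: Years ≈ 72 / 5.5
Years ≈ 13.1

13.1 years


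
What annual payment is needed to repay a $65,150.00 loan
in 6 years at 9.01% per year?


Formula: PMT = PV * r / (1 - (1+r)^(-n))
Denominator: 1 - (1 + 0.0901)^(-6) = 0.404061
Numerator: $65,150.00 * 0.0901 = 5870.015
PMT = 5870.015 / 0.404061 = $14,527.55

$14,527.55


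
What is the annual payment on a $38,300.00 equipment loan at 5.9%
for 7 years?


Formula: PMT = PV * r / (1 - (1+r)^(-n))
Denominator: 1 - (1 + 0.059)^(-7) = 0.330534
Numerator: $38,300.00 * 0.059 = 2259.7
PMT = 2259.7 / 0.330534 = $6,836.51

$6,836.51


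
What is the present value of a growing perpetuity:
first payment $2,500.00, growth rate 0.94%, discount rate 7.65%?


Formula: PV = C / (r - g)
Spread: r - g = 0.0765 - 0.0094 = 0.0671
Substituting: PV = $2,500.00 / 0.0671
PV = $37,257.82

$37,257.82


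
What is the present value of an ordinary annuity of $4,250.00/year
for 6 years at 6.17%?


Formula: PV = PMT * (1 - (1+r)^(-n)) / r
Discount factor: (1 + 0.0617)^(-6) = 0.698215
Bracket: 1 - 0.698215 = 0.301785
PV = $4,250.00 * 0.301785 / 0.0617 = $20,787.47

$20,787.47


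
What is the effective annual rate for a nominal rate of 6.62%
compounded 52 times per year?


Formula: EAR = (1 + r/m)^m - 1
Period rate: r/m = 0.0662 / 52 = 0.001273
Compounding: (1 + 0.001273)^52 = 1.068395
EAR = 1.068395 - 1 = 0.068395

0.068395


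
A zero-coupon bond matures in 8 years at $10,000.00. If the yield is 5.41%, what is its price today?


Formula: Price = FV / (1 + r)^n
Substituting: Price = $10,000.00 / (1 + 0.0541)^8
Discount factor: (1.0541)^8 = 1.524244
Price = $10,000.00 / 1.524244 = $6,560.63

$6,560.63


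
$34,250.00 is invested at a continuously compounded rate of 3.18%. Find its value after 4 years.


Formula: FV = P * e^(r*t)
Exponent: r*t = 0.0318 * 4 = 0.1272
e^(0.1272) = 1.135644
FV = $34,250.00 * 1.135644 = $38,895.81

$38,895.81


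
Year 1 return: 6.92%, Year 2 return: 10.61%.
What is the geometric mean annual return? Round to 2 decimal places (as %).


Formula: Geometric mean = ((1+r1)*(1+r2))^(1/2) - 1
Product: (1 + 0.0692) * (1 + 0.1061) = 1.0692 * 1.1061 = 1.182642
Square root: 1.182642^0.5 = 1.087494
Geometric mean = 1.087494 - 1 = 0.087494
As percentage: 8.75%

8.75%


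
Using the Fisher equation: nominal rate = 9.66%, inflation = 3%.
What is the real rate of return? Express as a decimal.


Formula: (1 + r_real) = (1 + r_nom) / (1 + inflation)
Substituting: (1 + r_real) = 1.0966 / 1.03
(1 + r_real) = 1.06466
r_real = 1.06466 - 1 = 0.06466

0.06466


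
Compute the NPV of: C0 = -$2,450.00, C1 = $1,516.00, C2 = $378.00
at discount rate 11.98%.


Formula: NPV = C0 + C1/(1+r) + C2/(1+r)^2
Discount C1: $1,516.00 / (1 + 0.1198) = $1,353.81
Discount C2: $378.00 / (1 + 0.1198)^2 = $301.45
NPV = -$2,450.00 + $1,353.81 + $301.45 = -$794.74

-$794.74


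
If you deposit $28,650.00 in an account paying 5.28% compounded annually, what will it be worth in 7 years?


Formula: FV = P * (1 + r)^n
Substituting: FV = $28,650.00 * (1 + 0.0528)^7
Growth factor: (1.0528)^7 = 1.433577
FV = $28,650.00 * 1.433577 = $41,071.99

$41,071.99


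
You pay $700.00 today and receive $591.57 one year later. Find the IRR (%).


Formula: IRR = C1/C0 - 1
Substituting: IRR = $591.57 / $700.00 - 1
Ratio: 0.8451 - 1 = -0.1549
IRR = -15.49%

-15.49%


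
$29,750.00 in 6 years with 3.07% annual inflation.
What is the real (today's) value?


Formula: Real value = nominal / (1 + inflation)^years
Price level: (1 + 0.0307)^6 = 1.19893
Real value = $29,750.00 / 1.19893 = $24,813.80

$24,813.80


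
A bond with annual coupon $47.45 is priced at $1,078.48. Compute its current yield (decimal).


Formula: Current yield = annual coupon / price
Substituting: CY = $47.45 / $1,078.48
CY = 0.043997

0.043997


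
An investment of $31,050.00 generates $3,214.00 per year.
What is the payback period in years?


Formula: Payback = investment / annual cash flow
Substituting: Payback = $31,050.00 / $3,214.00
Payback = 9.6609 years

9.6609 years


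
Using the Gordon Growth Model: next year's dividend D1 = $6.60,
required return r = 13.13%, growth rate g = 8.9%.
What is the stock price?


Formula: P = D1 / (r - g)
Spread: r - g = 0.1313 - 0.089 = 0.0423
Substituting: P = $6.60 / 0.0423
P = $156.03

$156.03


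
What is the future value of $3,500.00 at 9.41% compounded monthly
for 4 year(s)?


Formula: FV = P * (1 + r/m)^(m*t)
Period rate: r/m = 0.0941 / 12 = 0.007842
Total periods: m*t = 12 * 4 = 48
Growth factor: (1 + 0.007842)^48 = 1.454892
FV = $3,500.00 * 1.454892 = $5,092.12

$5,092.12


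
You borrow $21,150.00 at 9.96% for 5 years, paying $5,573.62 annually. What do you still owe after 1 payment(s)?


Formula: Balance = PV*(1+r)^k - PMT*((1+r)^k - 1)/r
Growth: (1 + 0.0996)^1 = 1.0996
Accumulated factor: ((1+r)^k - 1)/r = 1.0
Balance = $21,150.00 * 1.0996 - $5,573.62 * 1.0
Balance = $17,682.92

$17,682.92


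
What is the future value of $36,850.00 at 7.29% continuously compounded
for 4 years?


Formula: FV = P * e^(r*t)
Exponent: r*t = 0.0729 * 4 = 0.2916
e^(0.2916) = 1.338567
FV = $36,850.00 * 1.338567 = $49,326.21

$49,326.21


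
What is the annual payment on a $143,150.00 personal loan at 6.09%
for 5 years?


Formula: PMT = PV * r / (1 - (1+r)^(-n))
Denominator: 1 - (1 + 0.0609)^(-5) = 0.255906
Numerator: $143,150.00 * 0.0609 = 8717.835
PMT = 8717.835 / 0.255906 = $34,066.54

$34,066.54


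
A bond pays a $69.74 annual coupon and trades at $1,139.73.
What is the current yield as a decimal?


Formula: Current yield = annual coupon / price
Substituting: CY = $69.74 / $1,139.73
CY = 0.06119

0.06119


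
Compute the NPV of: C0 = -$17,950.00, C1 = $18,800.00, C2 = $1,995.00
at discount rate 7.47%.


Formula: NPV = C0 + C1/(1+r) + C2/(1+r)^2
Discount C1: $18,800.00 / (1 + 0.0747) = $17,493.25
Discount C2: $1,995.00 / (1 + 0.0747)^2 = $1,727.30
NPV = -$17,950.00 + $17,493.25 + $1,727.30 = $1,270.56

$1,270.56


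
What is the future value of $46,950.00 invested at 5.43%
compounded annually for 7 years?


Formula: FV = P * (1 + r)^n
Substituting: FV = $46,950.00 * (1 + 0.0543)^7
Growth factor: (1.0543)^7 = 1.447936
FV = $46,950.00 * 1.447936 = $67,980.61

$67,980.61


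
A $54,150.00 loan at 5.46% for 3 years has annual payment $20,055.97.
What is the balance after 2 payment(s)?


Formula: Balance = PV*(1+r)^k - PMT*((1+r)^k - 1)/r
Growth: (1 + 0.0546)^2 = 1.112181
Accumulated factor: ((1+r)^k - 1)/r = 2.0546
Balance = $54,150.00 * 1.112181 - $20,055.97 * 2.0546
Balance = $19,017.61

$19,017.61


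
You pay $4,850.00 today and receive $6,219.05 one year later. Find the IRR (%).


Formula: IRR = C1/C0 - 1
Substituting: IRR = $6,219.05 / $4,850.00 - 1
Ratio: 1.282278 - 1 = 0.282278
IRR = 28.2278%

28.2278%


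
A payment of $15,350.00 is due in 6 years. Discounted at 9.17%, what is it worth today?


Formula: PV = FV / (1 + r)^n
Substituting: PV = $15,350.00 / (1 + 0.0917)^6
Discount factor: (1.0917)^6 = 1.692855
PV = $15,350.00 / 1.692855 = $9,067.52

$9,067.52
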